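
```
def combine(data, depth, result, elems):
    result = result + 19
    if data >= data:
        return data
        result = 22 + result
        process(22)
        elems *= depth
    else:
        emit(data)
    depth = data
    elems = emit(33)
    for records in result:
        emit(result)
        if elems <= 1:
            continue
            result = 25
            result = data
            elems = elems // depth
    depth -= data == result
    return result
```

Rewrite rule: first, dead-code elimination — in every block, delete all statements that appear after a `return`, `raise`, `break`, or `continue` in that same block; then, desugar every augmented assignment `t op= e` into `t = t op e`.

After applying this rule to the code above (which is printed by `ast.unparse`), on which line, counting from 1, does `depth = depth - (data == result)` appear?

13

Transformed code:
def combine(data, depth, result, elems):
    result = result + 19
    if data >= data:
        return data
    else:
        emit(data)
    depth = data
    elems = emit(33)
    for records in result:
        emit(result)
        if elems <= 1:
            continue
    depth = depth - (data == result)
    return result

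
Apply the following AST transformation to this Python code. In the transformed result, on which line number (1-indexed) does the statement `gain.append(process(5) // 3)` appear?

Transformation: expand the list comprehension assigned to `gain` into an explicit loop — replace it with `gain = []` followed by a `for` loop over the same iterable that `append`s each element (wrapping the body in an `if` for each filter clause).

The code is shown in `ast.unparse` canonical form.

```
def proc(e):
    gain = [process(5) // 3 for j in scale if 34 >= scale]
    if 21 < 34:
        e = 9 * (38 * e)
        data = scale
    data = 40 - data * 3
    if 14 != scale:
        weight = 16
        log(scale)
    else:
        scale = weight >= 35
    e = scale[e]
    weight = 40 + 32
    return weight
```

Transformed code:
def proc(e):
    gain = []
    for j in scale:
        if 34 >= scale:
            gain.append(process(5) // 3)
    if 21 < 34:
        e = 9 * (38 * e)
        data = scale
    data = 40 - data * 3
    if 14 != scale:
        weight = 16
        log(scale)
    else:
        scale = weight >= 35
    e = scale[e]
    weight = 40 + 32
    return weight

5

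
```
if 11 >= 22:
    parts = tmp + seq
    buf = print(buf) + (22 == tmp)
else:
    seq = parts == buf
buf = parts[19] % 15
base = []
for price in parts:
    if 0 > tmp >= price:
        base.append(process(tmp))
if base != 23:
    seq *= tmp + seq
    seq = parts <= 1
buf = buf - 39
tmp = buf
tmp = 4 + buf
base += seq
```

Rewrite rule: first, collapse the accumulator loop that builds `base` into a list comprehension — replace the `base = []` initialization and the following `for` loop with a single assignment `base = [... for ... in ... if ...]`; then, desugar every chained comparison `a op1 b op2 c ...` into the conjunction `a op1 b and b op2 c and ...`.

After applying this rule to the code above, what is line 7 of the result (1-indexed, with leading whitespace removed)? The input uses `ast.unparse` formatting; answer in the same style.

base = [process(tmp) for price in parts if 0 > tmp and tmp >= price]

Transformed code:
if 11 >= 22:
    parts = tmp + seq
    buf = print(buf) + (22 == tmp)
else:
    seq = parts == buf
buf = parts[19] % 15
base = [process(tmp) for price in parts if 0 > tmp and tmp >= price]
if base != 23:
    seq *= tmp + seq
    seq = parts <= 1
buf = buf - 39
tmp = buf
tmp = 4 + buf
base += seq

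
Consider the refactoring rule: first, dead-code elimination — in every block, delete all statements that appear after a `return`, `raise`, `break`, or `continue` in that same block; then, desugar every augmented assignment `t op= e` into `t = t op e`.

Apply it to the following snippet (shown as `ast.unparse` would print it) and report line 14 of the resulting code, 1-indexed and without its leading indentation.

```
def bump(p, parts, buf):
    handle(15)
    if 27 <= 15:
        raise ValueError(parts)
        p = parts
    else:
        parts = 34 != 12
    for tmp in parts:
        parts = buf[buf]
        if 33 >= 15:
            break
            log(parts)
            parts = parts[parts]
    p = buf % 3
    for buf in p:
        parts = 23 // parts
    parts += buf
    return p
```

Transformed code:
def bump(p, parts, buf):
    handle(15)
    if 27 <= 15:
        raise ValueError(parts)
    else:
        parts = 34 != 12
    for tmp in parts:
        parts = buf[buf]
        if 33 >= 15:
            break
    p = buf % 3
    for buf in p:
        parts = 23 // parts
    parts = parts + buf
    return p

parts = parts + buf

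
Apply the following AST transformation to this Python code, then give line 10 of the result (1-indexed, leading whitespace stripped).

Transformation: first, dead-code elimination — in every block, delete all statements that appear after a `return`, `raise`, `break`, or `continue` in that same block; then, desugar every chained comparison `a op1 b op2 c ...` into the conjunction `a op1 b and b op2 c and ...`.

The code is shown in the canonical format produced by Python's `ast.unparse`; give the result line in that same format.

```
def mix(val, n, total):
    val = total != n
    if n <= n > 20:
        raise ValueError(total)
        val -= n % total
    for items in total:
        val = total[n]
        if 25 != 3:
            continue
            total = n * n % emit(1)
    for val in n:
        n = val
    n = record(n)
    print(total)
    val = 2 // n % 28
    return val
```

Transformed code:
def mix(val, n, total):
    val = total != n
    if n <= n and n > 20:
        raise ValueError(total)
    for items in total:
        val = total[n]
        if 25 != 3:
            continue
    for val in n:
        n = val
    n = record(n)
    print(total)
    val = 2 // n % 28
    return val

n = val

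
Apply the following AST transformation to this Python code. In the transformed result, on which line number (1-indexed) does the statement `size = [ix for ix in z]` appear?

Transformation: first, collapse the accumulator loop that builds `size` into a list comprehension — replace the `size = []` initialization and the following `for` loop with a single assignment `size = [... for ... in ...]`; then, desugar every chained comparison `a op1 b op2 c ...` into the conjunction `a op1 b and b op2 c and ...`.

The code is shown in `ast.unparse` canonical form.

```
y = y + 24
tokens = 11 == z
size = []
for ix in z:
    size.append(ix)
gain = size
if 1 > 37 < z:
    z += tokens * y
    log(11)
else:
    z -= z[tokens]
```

3

Transformed code:
y = y + 24
tokens = 11 == z
size = [ix for ix in z]
gain = size
if 1 > 37 and 37 < z:
    z += tokens * y
    log(11)
else:
    z -= z[tokens]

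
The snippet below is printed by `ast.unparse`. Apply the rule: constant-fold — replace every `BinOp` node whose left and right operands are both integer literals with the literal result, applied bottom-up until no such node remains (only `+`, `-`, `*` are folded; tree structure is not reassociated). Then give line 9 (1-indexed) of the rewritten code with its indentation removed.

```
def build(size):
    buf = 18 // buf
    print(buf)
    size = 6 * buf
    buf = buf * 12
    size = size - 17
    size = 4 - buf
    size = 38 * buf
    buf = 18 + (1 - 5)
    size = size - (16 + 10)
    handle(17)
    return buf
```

Transformed code:
def build(size):
    buf = 18 // buf
    print(buf)
    size = 6 * buf
    buf = buf * 12
    size = size - 17
    size = 4 - buf
    size = 38 * buf
    buf = 14
    size = size - 26
    handle(17)
    return buf

buf = 14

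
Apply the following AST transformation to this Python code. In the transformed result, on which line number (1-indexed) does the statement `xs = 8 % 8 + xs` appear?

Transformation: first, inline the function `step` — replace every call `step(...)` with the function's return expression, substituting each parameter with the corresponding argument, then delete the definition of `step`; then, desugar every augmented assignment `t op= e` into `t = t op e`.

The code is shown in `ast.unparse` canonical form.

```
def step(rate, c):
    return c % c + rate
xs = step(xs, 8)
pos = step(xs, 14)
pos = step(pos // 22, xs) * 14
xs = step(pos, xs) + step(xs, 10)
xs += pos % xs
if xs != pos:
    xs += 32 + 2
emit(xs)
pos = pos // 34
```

1

Transformed code:
xs = 8 % 8 + xs
pos = 14 % 14 + xs
pos = (xs % xs + pos // 22) * 14
xs = xs % xs + pos + (10 % 10 + xs)
xs = xs + pos % xs
if xs != pos:
    xs = xs + (32 + 2)
emit(xs)
pos = pos // 34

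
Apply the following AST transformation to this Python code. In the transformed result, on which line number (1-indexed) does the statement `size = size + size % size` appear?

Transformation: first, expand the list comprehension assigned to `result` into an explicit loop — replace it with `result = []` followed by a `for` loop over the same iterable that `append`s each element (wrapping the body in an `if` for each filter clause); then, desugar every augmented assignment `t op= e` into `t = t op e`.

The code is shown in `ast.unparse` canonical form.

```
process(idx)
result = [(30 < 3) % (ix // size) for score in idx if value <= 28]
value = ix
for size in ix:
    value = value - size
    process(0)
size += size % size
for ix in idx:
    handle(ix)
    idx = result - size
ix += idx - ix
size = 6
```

Transformed code:
process(idx)
result = []
for score in idx:
    if value <= 28:
        result.append((30 < 3) % (ix // size))
value = ix
for size in ix:
    value = value - size
    process(0)
size = size + size % size
for ix in idx:
    handle(ix)
    idx = result - size
ix = ix + (idx - ix)
size = 6

10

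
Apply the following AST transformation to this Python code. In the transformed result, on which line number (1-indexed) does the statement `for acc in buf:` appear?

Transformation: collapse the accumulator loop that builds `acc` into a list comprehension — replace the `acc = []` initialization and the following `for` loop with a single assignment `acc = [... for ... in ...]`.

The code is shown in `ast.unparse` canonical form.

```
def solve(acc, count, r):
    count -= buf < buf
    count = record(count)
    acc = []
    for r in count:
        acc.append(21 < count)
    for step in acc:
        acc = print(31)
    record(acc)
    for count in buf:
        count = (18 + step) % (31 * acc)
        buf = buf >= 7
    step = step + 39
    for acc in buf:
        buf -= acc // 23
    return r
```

Transformed code:
def solve(acc, count, r):
    count -= buf < buf
    count = record(count)
    acc = [21 < count for r in count]
    for step in acc:
        acc = print(31)
    record(acc)
    for count in buf:
        count = (18 + step) % (31 * acc)
        buf = buf >= 7
    step = step + 39
    for acc in buf:
        buf -= acc // 23
    return r

12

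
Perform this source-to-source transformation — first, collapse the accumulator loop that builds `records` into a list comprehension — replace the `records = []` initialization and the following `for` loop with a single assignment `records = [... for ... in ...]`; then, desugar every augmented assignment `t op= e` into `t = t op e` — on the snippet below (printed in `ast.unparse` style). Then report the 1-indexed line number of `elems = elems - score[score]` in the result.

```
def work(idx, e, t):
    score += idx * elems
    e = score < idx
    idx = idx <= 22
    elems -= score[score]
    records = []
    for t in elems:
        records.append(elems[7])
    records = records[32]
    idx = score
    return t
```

Transformed code:
def work(idx, e, t):
    score = score + idx * elems
    e = score < idx
    idx = idx <= 22
    elems = elems - score[score]
    records = [elems[7] for t in elems]
    records = records[32]
    idx = score
    return t

5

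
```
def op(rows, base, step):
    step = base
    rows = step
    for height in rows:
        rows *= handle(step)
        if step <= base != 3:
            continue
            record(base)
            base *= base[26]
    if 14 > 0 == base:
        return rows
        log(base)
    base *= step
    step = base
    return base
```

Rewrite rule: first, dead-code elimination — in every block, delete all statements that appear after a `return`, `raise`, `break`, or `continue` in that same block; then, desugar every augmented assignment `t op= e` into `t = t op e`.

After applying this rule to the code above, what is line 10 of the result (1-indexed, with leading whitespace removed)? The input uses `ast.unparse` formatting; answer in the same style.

Transformed code:
def op(rows, base, step):
    step = base
    rows = step
    for height in rows:
        rows = rows * handle(step)
        if step <= base != 3:
            continue
    if 14 > 0 == base:
        return rows
    base = base * step
    step = base
    return base

base = base * step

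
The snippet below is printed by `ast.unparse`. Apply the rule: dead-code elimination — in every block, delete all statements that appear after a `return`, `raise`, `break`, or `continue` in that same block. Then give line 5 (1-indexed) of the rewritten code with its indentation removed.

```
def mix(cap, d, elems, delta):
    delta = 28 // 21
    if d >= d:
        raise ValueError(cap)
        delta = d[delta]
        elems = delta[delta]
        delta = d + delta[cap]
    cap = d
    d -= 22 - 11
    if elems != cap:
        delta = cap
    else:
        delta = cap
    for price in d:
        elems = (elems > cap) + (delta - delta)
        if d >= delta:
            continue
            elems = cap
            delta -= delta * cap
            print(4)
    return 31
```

cap = d

Transformed code:
def mix(cap, d, elems, delta):
    delta = 28 // 21
    if d >= d:
        raise ValueError(cap)
    cap = d
    d -= 22 - 11
    if elems != cap:
        delta = cap
    else:
        delta = cap
    for price in d:
        elems = (elems > cap) + (delta - delta)
        if d >= delta:
            continue
    return 31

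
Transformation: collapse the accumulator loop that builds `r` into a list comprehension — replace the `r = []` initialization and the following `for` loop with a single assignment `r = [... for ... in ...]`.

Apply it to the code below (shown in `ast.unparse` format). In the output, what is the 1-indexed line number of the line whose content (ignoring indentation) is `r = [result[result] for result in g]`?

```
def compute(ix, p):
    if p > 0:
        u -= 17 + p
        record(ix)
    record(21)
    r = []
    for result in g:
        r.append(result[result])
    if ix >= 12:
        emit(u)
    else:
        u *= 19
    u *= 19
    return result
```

6

Transformed code:
def compute(ix, p):
    if p > 0:
        u -= 17 + p
        record(ix)
    record(21)
    r = [result[result] for result in g]
    if ix >= 12:
        emit(u)
    else:
        u *= 19
    u *= 19
    return result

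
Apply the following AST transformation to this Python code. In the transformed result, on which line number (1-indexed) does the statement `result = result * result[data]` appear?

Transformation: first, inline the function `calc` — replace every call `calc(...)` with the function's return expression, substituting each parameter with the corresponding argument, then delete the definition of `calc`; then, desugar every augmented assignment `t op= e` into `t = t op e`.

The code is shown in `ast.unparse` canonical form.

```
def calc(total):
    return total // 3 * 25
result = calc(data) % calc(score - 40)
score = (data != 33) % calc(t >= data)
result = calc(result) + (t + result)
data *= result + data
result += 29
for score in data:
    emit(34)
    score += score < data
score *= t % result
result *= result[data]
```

Transformed code:
result = data // 3 * 25 % ((score - 40) // 3 * 25)
score = (data != 33) % ((t >= data) // 3 * 25)
result = result // 3 * 25 + (t + result)
data = data * (result + data)
result = result + 29
for score in data:
    emit(34)
    score = score + (score < data)
score = score * (t % result)
result = result * result[data]

10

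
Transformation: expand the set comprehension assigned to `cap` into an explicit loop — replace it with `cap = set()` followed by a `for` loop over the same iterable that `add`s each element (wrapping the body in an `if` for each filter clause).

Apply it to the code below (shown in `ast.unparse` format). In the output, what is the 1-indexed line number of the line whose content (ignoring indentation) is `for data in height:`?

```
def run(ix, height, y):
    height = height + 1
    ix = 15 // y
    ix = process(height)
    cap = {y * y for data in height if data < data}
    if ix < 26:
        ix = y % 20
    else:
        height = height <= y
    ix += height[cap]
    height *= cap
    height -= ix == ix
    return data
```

6

Transformed code:
def run(ix, height, y):
    height = height + 1
    ix = 15 // y
    ix = process(height)
    cap = set()
    for data in height:
        if data < data:
            cap.add(y * y)
    if ix < 26:
        ix = y % 20
    else:
        height = height <= y
    ix += height[cap]
    height *= cap
    height -= ix == ix
    return data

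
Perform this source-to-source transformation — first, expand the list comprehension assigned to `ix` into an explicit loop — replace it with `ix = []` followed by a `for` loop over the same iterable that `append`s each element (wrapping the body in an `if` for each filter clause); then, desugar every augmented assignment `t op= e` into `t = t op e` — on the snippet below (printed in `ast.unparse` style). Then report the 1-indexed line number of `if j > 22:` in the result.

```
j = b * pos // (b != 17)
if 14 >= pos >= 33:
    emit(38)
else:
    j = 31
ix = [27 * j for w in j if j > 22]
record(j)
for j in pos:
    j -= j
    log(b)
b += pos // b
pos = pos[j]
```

8

Transformed code:
j = b * pos // (b != 17)
if 14 >= pos >= 33:
    emit(38)
else:
    j = 31
ix = []
for w in j:
    if j > 22:
        ix.append(27 * j)
record(j)
for j in pos:
    j = j - j
    log(b)
b = b + pos // b
pos = pos[j]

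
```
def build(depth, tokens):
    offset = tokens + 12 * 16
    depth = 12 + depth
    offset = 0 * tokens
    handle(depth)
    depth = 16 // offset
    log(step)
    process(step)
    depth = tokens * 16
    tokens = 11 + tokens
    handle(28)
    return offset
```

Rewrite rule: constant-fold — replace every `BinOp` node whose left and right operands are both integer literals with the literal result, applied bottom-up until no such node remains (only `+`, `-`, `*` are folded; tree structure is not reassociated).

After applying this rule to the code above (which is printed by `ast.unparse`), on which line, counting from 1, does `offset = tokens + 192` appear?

Transformed code:
def build(depth, tokens):
    offset = tokens + 192
    depth = 12 + depth
    offset = 0 * tokens
    handle(depth)
    depth = 16 // offset
    log(step)
    process(step)
    depth = tokens * 16
    tokens = 11 + tokens
    handle(28)
    return offset

2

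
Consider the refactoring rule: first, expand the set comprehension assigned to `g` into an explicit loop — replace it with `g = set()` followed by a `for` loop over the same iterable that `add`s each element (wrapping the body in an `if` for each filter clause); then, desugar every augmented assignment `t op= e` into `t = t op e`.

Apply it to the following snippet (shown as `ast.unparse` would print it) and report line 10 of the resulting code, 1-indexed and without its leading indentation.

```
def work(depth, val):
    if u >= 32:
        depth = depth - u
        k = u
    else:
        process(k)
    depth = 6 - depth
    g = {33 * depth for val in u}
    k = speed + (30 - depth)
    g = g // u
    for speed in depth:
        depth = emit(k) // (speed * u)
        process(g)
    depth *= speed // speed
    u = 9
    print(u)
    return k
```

Transformed code:
def work(depth, val):
    if u >= 32:
        depth = depth - u
        k = u
    else:
        process(k)
    depth = 6 - depth
    g = set()
    for val in u:
        g.add(33 * depth)
    k = speed + (30 - depth)
    g = g // u
    for speed in depth:
        depth = emit(k) // (speed * u)
        process(g)
    depth = depth * (speed // speed)
    u = 9
    print(u)
    return k

g.add(33 * depth)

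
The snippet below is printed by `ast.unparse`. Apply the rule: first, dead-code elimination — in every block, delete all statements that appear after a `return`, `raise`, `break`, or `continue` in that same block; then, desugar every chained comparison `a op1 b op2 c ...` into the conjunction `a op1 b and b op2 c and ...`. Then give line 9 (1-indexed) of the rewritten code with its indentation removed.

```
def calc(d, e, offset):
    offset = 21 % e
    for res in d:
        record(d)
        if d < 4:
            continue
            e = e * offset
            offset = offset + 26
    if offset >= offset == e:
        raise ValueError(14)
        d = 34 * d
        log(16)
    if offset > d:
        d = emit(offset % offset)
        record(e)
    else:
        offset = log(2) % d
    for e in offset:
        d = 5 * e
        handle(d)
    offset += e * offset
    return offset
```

if offset > d:

Transformed code:
def calc(d, e, offset):
    offset = 21 % e
    for res in d:
        record(d)
        if d < 4:
            continue
    if offset >= offset and offset == e:
        raise ValueError(14)
    if offset > d:
        d = emit(offset % offset)
        record(e)
    else:
        offset = log(2) % d
    for e in offset:
        d = 5 * e
        handle(d)
    offset += e * offset
    return offset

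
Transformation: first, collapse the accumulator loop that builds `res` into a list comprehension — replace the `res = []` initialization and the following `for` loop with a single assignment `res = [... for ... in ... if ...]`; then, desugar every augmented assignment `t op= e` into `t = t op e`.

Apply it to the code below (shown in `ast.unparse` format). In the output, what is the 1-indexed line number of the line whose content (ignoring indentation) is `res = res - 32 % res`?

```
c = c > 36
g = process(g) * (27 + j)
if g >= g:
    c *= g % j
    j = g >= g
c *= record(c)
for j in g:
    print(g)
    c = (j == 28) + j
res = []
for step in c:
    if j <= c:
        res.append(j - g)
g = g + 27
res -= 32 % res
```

Transformed code:
c = c > 36
g = process(g) * (27 + j)
if g >= g:
    c = c * (g % j)
    j = g >= g
c = c * record(c)
for j in g:
    print(g)
    c = (j == 28) + j
res = [j - g for step in c if j <= c]
g = g + 27
res = res - 32 % res

12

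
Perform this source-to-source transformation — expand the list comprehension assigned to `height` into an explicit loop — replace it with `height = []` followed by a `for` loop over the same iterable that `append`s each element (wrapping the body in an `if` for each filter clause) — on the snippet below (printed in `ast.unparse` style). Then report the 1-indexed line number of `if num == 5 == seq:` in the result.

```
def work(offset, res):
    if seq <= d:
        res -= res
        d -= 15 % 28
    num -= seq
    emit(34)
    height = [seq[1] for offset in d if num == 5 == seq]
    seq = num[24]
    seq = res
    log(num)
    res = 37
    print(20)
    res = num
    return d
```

9

Transformed code:
def work(offset, res):
    if seq <= d:
        res -= res
        d -= 15 % 28
    num -= seq
    emit(34)
    height = []
    for offset in d:
        if num == 5 == seq:
            height.append(seq[1])
    seq = num[24]
    seq = res
    log(num)
    res = 37
    print(20)
    res = num
    return d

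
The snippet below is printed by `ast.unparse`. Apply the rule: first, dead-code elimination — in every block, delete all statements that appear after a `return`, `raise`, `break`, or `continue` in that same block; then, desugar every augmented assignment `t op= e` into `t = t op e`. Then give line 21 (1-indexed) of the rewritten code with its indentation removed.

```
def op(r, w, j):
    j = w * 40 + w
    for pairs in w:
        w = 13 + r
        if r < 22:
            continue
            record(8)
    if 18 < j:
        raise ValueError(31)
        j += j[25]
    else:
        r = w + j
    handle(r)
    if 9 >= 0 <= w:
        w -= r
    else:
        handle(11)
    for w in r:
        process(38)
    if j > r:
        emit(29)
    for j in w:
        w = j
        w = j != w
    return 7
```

w = j

Transformed code:
def op(r, w, j):
    j = w * 40 + w
    for pairs in w:
        w = 13 + r
        if r < 22:
            continue
    if 18 < j:
        raise ValueError(31)
    else:
        r = w + j
    handle(r)
    if 9 >= 0 <= w:
        w = w - r
    else:
        handle(11)
    for w in r:
        process(38)
    if j > r:
        emit(29)
    for j in w:
        w = j
        w = j != w
    return 7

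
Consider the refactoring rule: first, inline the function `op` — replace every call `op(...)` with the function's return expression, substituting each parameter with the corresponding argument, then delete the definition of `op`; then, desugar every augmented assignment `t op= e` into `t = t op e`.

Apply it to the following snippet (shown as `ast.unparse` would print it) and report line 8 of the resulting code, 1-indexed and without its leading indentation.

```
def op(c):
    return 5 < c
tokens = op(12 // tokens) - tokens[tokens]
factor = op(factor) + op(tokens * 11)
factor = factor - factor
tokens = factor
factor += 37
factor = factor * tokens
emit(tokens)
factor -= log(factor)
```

factor = factor - log(factor)

Transformed code:
tokens = (5 < 12 // tokens) - tokens[tokens]
factor = (5 < factor) + (5 < tokens * 11)
factor = factor - factor
tokens = factor
factor = factor + 37
factor = factor * tokens
emit(tokens)
factor = factor - log(factor)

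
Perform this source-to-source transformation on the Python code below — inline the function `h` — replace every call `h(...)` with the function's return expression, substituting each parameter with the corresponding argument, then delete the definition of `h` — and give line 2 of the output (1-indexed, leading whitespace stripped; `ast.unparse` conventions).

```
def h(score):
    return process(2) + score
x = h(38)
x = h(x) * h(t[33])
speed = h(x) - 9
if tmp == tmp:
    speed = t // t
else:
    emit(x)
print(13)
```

Transformed code:
x = process(2) + 38
x = (process(2) + x) * (process(2) + t[33])
speed = process(2) + x - 9
if tmp == tmp:
    speed = t // t
else:
    emit(x)
print(13)

x = (process(2) + x) * (process(2) + t[33])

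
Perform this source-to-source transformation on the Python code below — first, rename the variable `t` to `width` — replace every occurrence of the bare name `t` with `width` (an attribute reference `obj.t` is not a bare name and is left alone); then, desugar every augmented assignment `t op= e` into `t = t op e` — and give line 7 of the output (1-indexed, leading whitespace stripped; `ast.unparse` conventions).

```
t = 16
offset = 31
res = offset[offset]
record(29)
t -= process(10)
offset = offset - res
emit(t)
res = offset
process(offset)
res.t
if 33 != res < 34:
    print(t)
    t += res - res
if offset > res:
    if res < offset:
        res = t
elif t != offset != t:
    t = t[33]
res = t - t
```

Transformed code:
width = 16
offset = 31
res = offset[offset]
record(29)
width = width - process(10)
offset = offset - res
emit(width)
res = offset
process(offset)
res.t
if 33 != res < 34:
    print(width)
    width = width + (res - res)
if offset > res:
    if res < offset:
        res = width
elif width != offset != width:
    width = width[33]
res = width - width

emit(width)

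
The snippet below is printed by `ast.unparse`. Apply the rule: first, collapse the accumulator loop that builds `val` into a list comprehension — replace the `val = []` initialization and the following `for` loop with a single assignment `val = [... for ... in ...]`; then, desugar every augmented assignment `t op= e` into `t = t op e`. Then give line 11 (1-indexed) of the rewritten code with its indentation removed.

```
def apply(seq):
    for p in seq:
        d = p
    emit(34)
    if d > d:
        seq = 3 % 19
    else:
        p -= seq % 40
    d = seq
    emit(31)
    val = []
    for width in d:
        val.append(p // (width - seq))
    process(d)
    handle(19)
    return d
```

Transformed code:
def apply(seq):
    for p in seq:
        d = p
    emit(34)
    if d > d:
        seq = 3 % 19
    else:
        p = p - seq % 40
    d = seq
    emit(31)
    val = [p // (width - seq) for width in d]
    process(d)
    handle(19)
    return d

val = [p // (width - seq) for width in d]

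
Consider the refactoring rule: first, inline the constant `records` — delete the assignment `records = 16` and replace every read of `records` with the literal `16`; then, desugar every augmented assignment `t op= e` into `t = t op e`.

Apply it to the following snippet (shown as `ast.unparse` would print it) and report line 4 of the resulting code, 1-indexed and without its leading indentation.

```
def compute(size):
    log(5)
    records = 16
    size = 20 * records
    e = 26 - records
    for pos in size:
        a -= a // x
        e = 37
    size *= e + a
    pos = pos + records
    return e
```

Transformed code:
def compute(size):
    log(5)
    size = 20 * 16
    e = 26 - 16
    for pos in size:
        a = a - a // x
        e = 37
    size = size * (e + a)
    pos = pos + 16
    return e

e = 26 - 16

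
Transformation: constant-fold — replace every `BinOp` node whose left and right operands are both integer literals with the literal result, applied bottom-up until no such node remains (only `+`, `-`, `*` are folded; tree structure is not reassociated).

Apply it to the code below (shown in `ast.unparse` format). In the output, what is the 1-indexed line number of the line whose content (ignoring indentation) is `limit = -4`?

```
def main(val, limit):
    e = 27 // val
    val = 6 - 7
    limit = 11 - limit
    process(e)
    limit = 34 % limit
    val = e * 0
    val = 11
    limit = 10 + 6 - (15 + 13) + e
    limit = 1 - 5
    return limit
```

Transformed code:
def main(val, limit):
    e = 27 // val
    val = -1
    limit = 11 - limit
    process(e)
    limit = 34 % limit
    val = e * 0
    val = 11
    limit = -12 + e
    limit = -4
    return limit

10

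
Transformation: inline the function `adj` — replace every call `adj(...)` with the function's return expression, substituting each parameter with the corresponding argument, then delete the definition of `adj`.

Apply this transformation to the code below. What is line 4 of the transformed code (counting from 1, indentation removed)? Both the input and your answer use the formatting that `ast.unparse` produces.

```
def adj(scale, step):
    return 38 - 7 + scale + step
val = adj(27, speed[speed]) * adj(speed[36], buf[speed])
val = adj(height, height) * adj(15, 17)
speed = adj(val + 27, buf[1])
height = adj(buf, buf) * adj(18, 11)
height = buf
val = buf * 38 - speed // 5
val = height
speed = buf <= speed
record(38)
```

height = (38 - 7 + buf + buf) * (38 - 7 + 18 + 11)

Transformed code:
val = (38 - 7 + 27 + speed[speed]) * (38 - 7 + speed[36] + buf[speed])
val = (38 - 7 + height + height) * (38 - 7 + 15 + 17)
speed = 38 - 7 + (val + 27) + buf[1]
height = (38 - 7 + buf + buf) * (38 - 7 + 18 + 11)
height = buf
val = buf * 38 - speed // 5
val = height
speed = buf <= speed
record(38)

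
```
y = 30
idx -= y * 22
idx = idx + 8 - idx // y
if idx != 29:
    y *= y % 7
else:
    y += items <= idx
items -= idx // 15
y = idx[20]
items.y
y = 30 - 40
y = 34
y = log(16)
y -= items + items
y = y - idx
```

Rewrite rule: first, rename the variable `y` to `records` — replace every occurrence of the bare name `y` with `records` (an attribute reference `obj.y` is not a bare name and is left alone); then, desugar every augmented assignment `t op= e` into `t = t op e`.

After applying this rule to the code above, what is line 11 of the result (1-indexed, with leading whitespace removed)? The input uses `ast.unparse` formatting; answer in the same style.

Transformed code:
records = 30
idx = idx - records * 22
idx = idx + 8 - idx // records
if idx != 29:
    records = records * (records % 7)
else:
    records = records + (items <= idx)
items = items - idx // 15
records = idx[20]
items.y
records = 30 - 40
records = 34
records = log(16)
records = records - (items + items)
records = records - idx

records = 30 - 40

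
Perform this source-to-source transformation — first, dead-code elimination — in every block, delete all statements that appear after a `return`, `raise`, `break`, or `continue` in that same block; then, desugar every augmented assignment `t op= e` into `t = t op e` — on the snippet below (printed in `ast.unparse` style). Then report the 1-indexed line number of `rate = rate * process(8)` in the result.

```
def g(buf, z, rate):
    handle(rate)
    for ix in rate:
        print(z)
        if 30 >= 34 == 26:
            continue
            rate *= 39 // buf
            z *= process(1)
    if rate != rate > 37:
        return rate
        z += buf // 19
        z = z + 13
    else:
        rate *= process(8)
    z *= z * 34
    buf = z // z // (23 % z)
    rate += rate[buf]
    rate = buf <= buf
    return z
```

Transformed code:
def g(buf, z, rate):
    handle(rate)
    for ix in rate:
        print(z)
        if 30 >= 34 == 26:
            continue
    if rate != rate > 37:
        return rate
    else:
        rate = rate * process(8)
    z = z * (z * 34)
    buf = z // z // (23 % z)
    rate = rate + rate[buf]
    rate = buf <= buf
    return z

10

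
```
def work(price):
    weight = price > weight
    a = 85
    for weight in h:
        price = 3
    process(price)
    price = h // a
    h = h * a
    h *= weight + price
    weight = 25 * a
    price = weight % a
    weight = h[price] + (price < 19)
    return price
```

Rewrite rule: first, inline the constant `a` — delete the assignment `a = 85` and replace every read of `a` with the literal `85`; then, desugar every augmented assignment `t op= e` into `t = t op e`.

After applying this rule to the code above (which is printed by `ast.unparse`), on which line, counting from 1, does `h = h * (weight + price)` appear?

8

Transformed code:
def work(price):
    weight = price > weight
    for weight in h:
        price = 3
    process(price)
    price = h // 85
    h = h * 85
    h = h * (weight + price)
    weight = 25 * 85
    price = weight % 85
    weight = h[price] + (price < 19)
    return price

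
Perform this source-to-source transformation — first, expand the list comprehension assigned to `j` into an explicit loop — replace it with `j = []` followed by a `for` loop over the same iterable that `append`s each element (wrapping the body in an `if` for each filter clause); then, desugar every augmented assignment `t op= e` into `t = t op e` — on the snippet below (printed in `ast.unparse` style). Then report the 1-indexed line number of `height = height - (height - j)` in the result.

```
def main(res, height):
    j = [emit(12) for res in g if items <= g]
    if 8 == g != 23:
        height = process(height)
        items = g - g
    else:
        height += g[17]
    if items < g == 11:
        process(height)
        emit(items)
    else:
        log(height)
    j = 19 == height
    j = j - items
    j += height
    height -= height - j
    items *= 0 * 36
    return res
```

19

Transformed code:
def main(res, height):
    j = []
    for res in g:
        if items <= g:
            j.append(emit(12))
    if 8 == g != 23:
        height = process(height)
        items = g - g
    else:
        height = height + g[17]
    if items < g == 11:
        process(height)
        emit(items)
    else:
        log(height)
    j = 19 == height
    j = j - items
    j = j + height
    height = height - (height - j)
    items = items * (0 * 36)
    return res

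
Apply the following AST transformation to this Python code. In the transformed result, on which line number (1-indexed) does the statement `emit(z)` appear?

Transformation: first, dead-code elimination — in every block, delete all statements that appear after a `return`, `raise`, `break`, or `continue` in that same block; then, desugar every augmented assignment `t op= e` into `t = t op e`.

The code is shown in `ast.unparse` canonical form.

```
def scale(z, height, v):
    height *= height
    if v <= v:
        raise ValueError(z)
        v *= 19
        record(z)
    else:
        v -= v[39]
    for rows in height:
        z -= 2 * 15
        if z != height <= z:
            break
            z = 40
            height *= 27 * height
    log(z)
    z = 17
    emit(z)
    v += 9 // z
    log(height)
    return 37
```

13

Transformed code:
def scale(z, height, v):
    height = height * height
    if v <= v:
        raise ValueError(z)
    else:
        v = v - v[39]
    for rows in height:
        z = z - 2 * 15
        if z != height <= z:
            break
    log(z)
    z = 17
    emit(z)
    v = v + 9 // z
    log(height)
    return 37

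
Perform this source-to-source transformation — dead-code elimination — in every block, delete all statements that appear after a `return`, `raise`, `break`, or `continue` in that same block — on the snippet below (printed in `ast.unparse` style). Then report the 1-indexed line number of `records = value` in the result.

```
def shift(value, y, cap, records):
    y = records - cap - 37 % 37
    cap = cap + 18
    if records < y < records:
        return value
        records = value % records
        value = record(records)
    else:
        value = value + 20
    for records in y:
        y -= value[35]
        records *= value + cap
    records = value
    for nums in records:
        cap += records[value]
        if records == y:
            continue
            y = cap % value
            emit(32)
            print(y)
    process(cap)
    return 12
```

Transformed code:
def shift(value, y, cap, records):
    y = records - cap - 37 % 37
    cap = cap + 18
    if records < y < records:
        return value
    else:
        value = value + 20
    for records in y:
        y -= value[35]
        records *= value + cap
    records = value
    for nums in records:
        cap += records[value]
        if records == y:
            continue
    process(cap)
    return 12

11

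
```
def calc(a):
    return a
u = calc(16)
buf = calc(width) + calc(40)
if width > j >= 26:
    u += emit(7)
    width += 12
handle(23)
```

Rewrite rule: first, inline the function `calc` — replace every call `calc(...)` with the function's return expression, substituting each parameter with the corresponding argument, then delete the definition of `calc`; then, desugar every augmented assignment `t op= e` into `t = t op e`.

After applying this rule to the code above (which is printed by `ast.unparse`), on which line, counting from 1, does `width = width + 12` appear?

Transformed code:
u = 16
buf = width + 40
if width > j >= 26:
    u = u + emit(7)
    width = width + 12
handle(23)

5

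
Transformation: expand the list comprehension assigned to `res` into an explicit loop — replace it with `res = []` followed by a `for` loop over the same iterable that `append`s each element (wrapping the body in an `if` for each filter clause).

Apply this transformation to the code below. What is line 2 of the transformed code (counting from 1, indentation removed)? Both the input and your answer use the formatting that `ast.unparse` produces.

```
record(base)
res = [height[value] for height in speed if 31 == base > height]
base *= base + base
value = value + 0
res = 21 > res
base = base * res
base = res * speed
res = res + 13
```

res = []

Transformed code:
record(base)
res = []
for height in speed:
    if 31 == base > height:
        res.append(height[value])
base *= base + base
value = value + 0
res = 21 > res
base = base * res
base = res * speed
res = res + 13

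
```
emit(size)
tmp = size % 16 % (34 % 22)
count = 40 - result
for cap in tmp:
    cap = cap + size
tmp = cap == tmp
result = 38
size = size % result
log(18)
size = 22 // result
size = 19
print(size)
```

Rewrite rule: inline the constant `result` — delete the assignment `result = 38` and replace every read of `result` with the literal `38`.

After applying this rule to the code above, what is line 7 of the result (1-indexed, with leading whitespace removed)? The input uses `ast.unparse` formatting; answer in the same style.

size = size % 38

Transformed code:
emit(size)
tmp = size % 16 % (34 % 22)
count = 40 - 38
for cap in tmp:
    cap = cap + size
tmp = cap == tmp
size = size % 38
log(18)
size = 22 // 38
size = 19
print(size)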